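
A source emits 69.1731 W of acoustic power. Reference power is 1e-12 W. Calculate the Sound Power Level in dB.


Given values:
  W = 69.1731 W
  W_ref = 1e-12 W
Formula: SWL = 10 * log10(W / W_ref)
Compute ratio: W / W_ref = 69173100000000
Compute log10: log10(69173100000000) = 13.839937
Multiply: SWL = 10 * 13.839937 = 138.4

138.4 dB


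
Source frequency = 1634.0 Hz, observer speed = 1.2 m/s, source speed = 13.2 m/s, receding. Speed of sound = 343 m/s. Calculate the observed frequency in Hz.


Given values:
  f_s = 1634.0 Hz, v_o = 1.2 m/s, v_s = 13.2 m/s
  Direction: receding
Formula: f_o = f_s * (c - v_o) / (c + v_s)
Numerator: c - v_o = 343 - 1.2 = 341.8
Denominator: c + v_s = 343 + 13.2 = 356.2
f_o = 1634.0 * 341.8 / 356.2 = 1567.94

1567.94 Hz


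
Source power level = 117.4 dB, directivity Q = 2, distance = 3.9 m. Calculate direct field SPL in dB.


Given values:
  Lw = 117.4 dB, Q = 2, r = 3.9 m
Formula: SPL = Lw + 10 * log10(Q / (4 * pi * r^2))
Compute 4 * pi * r^2 = 4 * pi * 3.9^2 = 191.1345
Compute Q / denom = 2 / 191.1345 = 0.01046384
Compute 10 * log10(0.01046384) = -19.8031
SPL = 117.4 + (-19.8031) = 97.6

97.6 dB


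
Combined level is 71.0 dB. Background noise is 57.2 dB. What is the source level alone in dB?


Given values:
  L_total = 71.0 dB, L_bg = 57.2 dB
Formula: L_source = 10 * log10(10^(L_total/10) - 10^(L_bg/10))
Convert to linear:
  10^(71.0/10) = 12589254.1179
  10^(57.2/10) = 524807.4602
Difference: 12589254.1179 - 524807.4602 = 12064446.6577
L_source = 10 * log10(12064446.6577) = 70.82

70.82 dB


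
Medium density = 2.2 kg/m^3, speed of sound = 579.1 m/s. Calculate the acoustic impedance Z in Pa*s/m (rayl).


Given values:
  rho = 2.2 kg/m^3
  c = 579.1 m/s
Formula: Z = rho * c
Z = 2.2 * 579.1
Z = 1274.02

1274.02 rayl


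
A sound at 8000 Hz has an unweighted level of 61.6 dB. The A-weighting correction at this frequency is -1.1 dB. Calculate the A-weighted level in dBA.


Given values:
  SPL = 61.6 dB
  A-weighting at 8000 Hz = -1.1 dB
Formula: L_A = SPL + A_weight
L_A = 61.6 + (-1.1)
L_A = 60.5

60.5 dBA


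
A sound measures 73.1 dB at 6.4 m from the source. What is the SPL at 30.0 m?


Given values:
  SPL1 = 73.1 dB, r1 = 6.4 m, r2 = 30.0 m
Formula: SPL2 = SPL1 - 20 * log10(r2 / r1)
Compute ratio: r2 / r1 = 30.0 / 6.4 = 4.6875
Compute log10: log10(4.6875) = 0.670941
Compute drop: 20 * 0.670941 = 13.4188
SPL2 = 73.1 - 13.4188 = 59.68

59.68 dB


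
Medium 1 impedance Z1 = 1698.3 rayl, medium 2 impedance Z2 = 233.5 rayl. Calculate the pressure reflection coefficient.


Given values:
  Z1 = 1698.3 rayl, Z2 = 233.5 rayl
Formula: R = (Z2 - Z1) / (Z2 + Z1)
Numerator: Z2 - Z1 = 233.5 - 1698.3 = -1464.8
Denominator: Z2 + Z1 = 233.5 + 1698.3 = 1931.8
R = -1464.8 / 1931.8 = -0.7583

-0.7583


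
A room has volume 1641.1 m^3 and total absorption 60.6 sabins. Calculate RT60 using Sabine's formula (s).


Given values:
  V = 1641.1 m^3
  A = 60.6 sabins
Formula: RT60 = 0.161 * V / A
Numerator: 0.161 * 1641.1 = 264.2171
RT60 = 264.2171 / 60.6 = 4.36

4.36 s


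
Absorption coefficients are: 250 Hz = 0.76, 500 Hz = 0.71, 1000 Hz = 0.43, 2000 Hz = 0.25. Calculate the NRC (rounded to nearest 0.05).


Given values:
  a_250 = 0.76, a_500 = 0.71
  a_1000 = 0.43, a_2000 = 0.25
Formula: NRC = (a250 + a500 + a1000 + a2000) / 4
Sum = 0.76 + 0.71 + 0.43 + 0.25 = 2.15
NRC = 2.15 / 4 = 0.5375
Rounded to nearest 0.05: 0.55

0.55


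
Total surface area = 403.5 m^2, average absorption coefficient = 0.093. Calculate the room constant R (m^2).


Given values:
  S = 403.5 m^2, alpha = 0.093
Formula: R = S * alpha / (1 - alpha)
Numerator: 403.5 * 0.093 = 37.5255
Denominator: 1 - 0.093 = 0.907
R = 37.5255 / 0.907 = 41.37

41.37 m^2


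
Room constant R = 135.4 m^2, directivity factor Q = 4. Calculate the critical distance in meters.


Given values:
  R = 135.4 m^2, Q = 4
Formula: d_c = 0.141 * sqrt(Q * R)
Compute Q * R = 4 * 135.4 = 541.6
Compute sqrt(541.6) = 23.2723
d_c = 0.141 * 23.2723 = 3.281

3.281 m


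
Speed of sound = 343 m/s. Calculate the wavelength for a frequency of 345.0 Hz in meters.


Given values:
  c = 343 m/s, f = 345.0 Hz
Formula: lambda = c / f
lambda = 343 / 345.0
lambda = 0.9942

0.9942 m


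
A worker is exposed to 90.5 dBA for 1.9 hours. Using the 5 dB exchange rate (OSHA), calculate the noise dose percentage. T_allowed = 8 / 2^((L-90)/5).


Given values:
  L = 90.5 dBA, T = 1.9 hours
Formula: T_allowed = 8 / 2^((L - 90) / 5)
Compute exponent: (90.5 - 90) / 5 = 0.1
Compute 2^(0.1) = 1.071773
T_allowed = 8 / 1.071773 = 7.464267 hours
Dose = (T / T_allowed) * 100
Dose = (1.9 / 7.464267) * 100 = 25.45

25.45 %


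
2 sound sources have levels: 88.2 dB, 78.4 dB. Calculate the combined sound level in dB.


Formula: L_total = 10 * log10( sum(10^(Li/10)) )
  Source 1: 10^(88.2/10) = 660693448.0076
  Source 2: 10^(78.4/10) = 69183097.0919
Sum of linear values = 729876545.0995
L_total = 10 * log10(729876545.0995) = 88.63

88.63 dB


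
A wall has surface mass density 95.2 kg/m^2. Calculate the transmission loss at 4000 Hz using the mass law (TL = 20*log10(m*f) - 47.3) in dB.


Given values:
  m = 95.2 kg/m^2, f = 4000 Hz
Formula: TL = 20 * log10(m * f) - 47.3
Compute m * f = 95.2 * 4000 = 380800.0
Compute log10(380800.0) = 5.580697
Compute 20 * 5.580697 = 111.6139
TL = 111.6139 - 47.3 = 64.31

64.31 dB


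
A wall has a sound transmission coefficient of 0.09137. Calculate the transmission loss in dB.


Given values:
  tau = 0.09137
Formula: TL = 10 * log10(1 / tau)
Compute 1 / tau = 1 / 0.09137 = 10.9445
Compute log10(10.9445) = 1.039196
TL = 10 * 1.039196 = 10.39

10.39 dB


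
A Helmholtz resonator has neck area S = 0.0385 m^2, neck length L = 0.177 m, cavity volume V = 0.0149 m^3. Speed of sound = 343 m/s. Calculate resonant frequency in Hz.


Given values:
  S = 0.0385 m^2, L = 0.177 m, V = 0.0149 m^3, c = 343 m/s
Formula: f = (c / (2*pi)) * sqrt(S / (V * L))
Compute V * L = 0.0149 * 0.177 = 0.0026373
Compute S / (V * L) = 0.0385 / 0.0026373 = 14.5983
Compute sqrt(14.5983) = 3.820772
Compute c / (2*pi) = 343 / 6.283185 = 54.590148
f = 54.590148 * 3.820772 = 208.58

208.58 Hz


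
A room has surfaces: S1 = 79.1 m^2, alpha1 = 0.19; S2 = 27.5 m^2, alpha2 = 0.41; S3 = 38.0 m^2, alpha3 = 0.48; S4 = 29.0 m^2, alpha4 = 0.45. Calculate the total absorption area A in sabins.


Given surfaces:
  Surface 1: 79.1 * 0.19 = 15.029
  Surface 2: 27.5 * 0.41 = 11.275
  Surface 3: 38.0 * 0.48 = 18.24
  Surface 4: 29.0 * 0.45 = 13.05
Formula: A = sum(Si * alpha_i)
A = 15.029 + 11.275 + 18.24 + 13.05
A = 57.59

57.59 sabins


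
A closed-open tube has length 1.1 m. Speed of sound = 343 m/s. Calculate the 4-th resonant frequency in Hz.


Given values:
  Tube type: closed-open, L = 1.1 m, c = 343 m/s, n = 4
Formula: f_n = (2n - 1) * c / (4 * L)
Compute 2n - 1 = 2*4 - 1 = 7
Compute 4 * L = 4 * 1.1 = 4.4
f = 7 * 343 / 4.4
f = 545.68

545.68 Hz


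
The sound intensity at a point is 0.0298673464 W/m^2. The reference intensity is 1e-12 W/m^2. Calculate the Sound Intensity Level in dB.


Given values:
  I = 0.0298673464 W/m^2
  I_ref = 1e-12 W/m^2
Formula: SIL = 10 * log10(I / I_ref)
Compute ratio: I / I_ref = 29867346400
Compute log10: log10(29867346400) = 10.475197
Multiply: SIL = 10 * 10.475197 = 104.75

104.75 dB


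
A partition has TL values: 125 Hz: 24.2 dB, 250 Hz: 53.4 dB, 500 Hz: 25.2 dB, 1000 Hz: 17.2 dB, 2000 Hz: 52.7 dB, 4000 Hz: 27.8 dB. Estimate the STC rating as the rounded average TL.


Given TL values at each frequency:
  125 Hz: 24.2 dB
  250 Hz: 53.4 dB
  500 Hz: 25.2 dB
  1000 Hz: 17.2 dB
  2000 Hz: 52.7 dB
  4000 Hz: 27.8 dB
Formula: STC ~ round(average of TL values)
Sum = 24.2 + 53.4 + 25.2 + 17.2 + 52.7 + 27.8 = 200.5
Average = 200.5 / 6 = 33.42
Rounded: 33

33


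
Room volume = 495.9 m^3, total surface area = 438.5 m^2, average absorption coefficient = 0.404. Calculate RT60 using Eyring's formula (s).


Given values:
  V = 495.9 m^3, S = 438.5 m^2, alpha = 0.404
Formula: RT60 = 0.161 * V / (-S * ln(1 - alpha))
Compute ln(1 - 0.404) = ln(0.596) = -0.517515
Denominator: -438.5 * -0.517515 = 226.9303
Numerator: 0.161 * 495.9 = 79.8399
RT60 = 79.8399 / 226.9303 = 0.352

0.352 s


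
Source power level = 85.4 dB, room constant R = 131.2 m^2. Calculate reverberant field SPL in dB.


Given values:
  Lw = 85.4 dB, R = 131.2 m^2
Formula: SPL = Lw + 10 * log10(4 / R)
Compute 4 / R = 4 / 131.2 = 0.030488
Compute 10 * log10(0.030488) = -15.1587
SPL = 85.4 + (-15.1587) = 70.24

70.24 dB


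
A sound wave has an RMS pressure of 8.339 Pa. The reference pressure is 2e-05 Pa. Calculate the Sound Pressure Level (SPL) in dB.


Given values:
  p = 8.339 Pa
  p_ref = 2e-05 Pa
Formula: SPL = 20 * log10(p / p_ref)
Compute ratio: p / p_ref = 8.339 / 2e-05 = 416950
Compute log10: log10(416950) = 5.620084
Multiply: SPL = 20 * 5.620084 = 112.4

112.4 dB


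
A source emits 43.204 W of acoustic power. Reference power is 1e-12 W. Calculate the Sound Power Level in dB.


Given values:
  W = 43.204 W
  W_ref = 1e-12 W
Formula: SWL = 10 * log10(W / W_ref)
Compute ratio: W / W_ref = 43204000000000
Compute log10: log10(43204000000000) = 13.635524
Multiply: SWL = 10 * 13.635524 = 136.36

136.36 dB


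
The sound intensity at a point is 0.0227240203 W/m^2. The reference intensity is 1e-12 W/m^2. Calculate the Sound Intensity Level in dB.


Given values:
  I = 0.0227240203 W/m^2
  I_ref = 1e-12 W/m^2
Formula: SIL = 10 * log10(I / I_ref)
Compute ratio: I / I_ref = 22724020300
Compute log10: log10(22724020300) = 10.356485
Multiply: SIL = 10 * 10.356485 = 103.56

103.56 dB


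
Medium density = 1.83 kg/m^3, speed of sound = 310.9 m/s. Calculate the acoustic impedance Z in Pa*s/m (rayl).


Given values:
  rho = 1.83 kg/m^3
  c = 310.9 m/s
Formula: Z = rho * c
Z = 1.83 * 310.9
Z = 568.95

568.95 rayl


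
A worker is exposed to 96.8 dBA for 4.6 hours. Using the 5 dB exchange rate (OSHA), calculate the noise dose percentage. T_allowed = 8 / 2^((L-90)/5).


Given values:
  L = 96.8 dBA, T = 4.6 hours
Formula: T_allowed = 8 / 2^((L - 90) / 5)
Compute exponent: (96.8 - 90) / 5 = 1.36
Compute 2^(1.36) = 2.566852
T_allowed = 8 / 2.566852 = 3.116658 hours
Dose = (T / T_allowed) * 100
Dose = (4.6 / 3.116658) * 100 = 147.59

147.59 %


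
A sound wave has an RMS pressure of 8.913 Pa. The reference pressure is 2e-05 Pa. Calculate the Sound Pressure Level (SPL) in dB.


Given values:
  p = 8.913 Pa
  p_ref = 2e-05 Pa
Formula: SPL = 20 * log10(p / p_ref)
Compute ratio: p / p_ref = 8.913 / 2e-05 = 445650
Compute log10: log10(445650) = 5.648994
Multiply: SPL = 20 * 5.648994 = 112.98

112.98 dB


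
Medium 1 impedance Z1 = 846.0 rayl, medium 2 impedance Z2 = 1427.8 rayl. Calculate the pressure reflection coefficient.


Given values:
  Z1 = 846.0 rayl, Z2 = 1427.8 rayl
Formula: R = (Z2 - Z1) / (Z2 + Z1)
Numerator: Z2 - Z1 = 1427.8 - 846.0 = 581.8
Denominator: Z2 + Z1 = 1427.8 + 846.0 = 2273.8
R = 581.8 / 2273.8 = 0.2559

0.2559


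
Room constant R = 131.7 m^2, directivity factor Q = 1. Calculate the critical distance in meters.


Given values:
  R = 131.7 m^2, Q = 1
Formula: d_c = 0.141 * sqrt(Q * R)
Compute Q * R = 1 * 131.7 = 131.7
Compute sqrt(131.7) = 11.4761
d_c = 0.141 * 11.4761 = 1.618

1.618 m


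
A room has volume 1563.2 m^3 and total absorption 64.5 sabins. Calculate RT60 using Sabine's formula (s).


Given values:
  V = 1563.2 m^3
  A = 64.5 sabins
Formula: RT60 = 0.161 * V / A
Numerator: 0.161 * 1563.2 = 251.6752
RT60 = 251.6752 / 64.5 = 3.902

3.902 s


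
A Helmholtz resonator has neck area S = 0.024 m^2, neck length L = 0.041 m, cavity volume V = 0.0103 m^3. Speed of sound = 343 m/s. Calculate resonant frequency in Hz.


Given values:
  S = 0.024 m^2, L = 0.041 m, V = 0.0103 m^3, c = 343 m/s
Formula: f = (c / (2*pi)) * sqrt(S / (V * L))
Compute V * L = 0.0103 * 0.041 = 0.0004223
Compute S / (V * L) = 0.024 / 0.0004223 = 56.8316
Compute sqrt(56.8316) = 7.538674
Compute c / (2*pi) = 343 / 6.283185 = 54.590148
f = 54.590148 * 7.538674 = 411.54

411.54 Hz


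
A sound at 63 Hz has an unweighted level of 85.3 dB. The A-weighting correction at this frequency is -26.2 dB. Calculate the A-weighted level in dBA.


Given values:
  SPL = 85.3 dB
  A-weighting at 63 Hz = -26.2 dB
Formula: L_A = SPL + A_weight
L_A = 85.3 + (-26.2)
L_A = 59.1

59.1 dBA


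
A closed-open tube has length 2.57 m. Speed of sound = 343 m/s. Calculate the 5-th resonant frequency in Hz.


Given values:
  Tube type: closed-open, L = 2.57 m, c = 343 m/s, n = 5
Formula: f_n = (2n - 1) * c / (4 * L)
Compute 2n - 1 = 2*5 - 1 = 9
Compute 4 * L = 4 * 2.57 = 10.28
f = 9 * 343 / 10.28
f = 300.29

300.29 Hz


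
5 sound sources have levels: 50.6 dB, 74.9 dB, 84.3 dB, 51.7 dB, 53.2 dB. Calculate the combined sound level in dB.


Formula: L_total = 10 * log10( sum(10^(Li/10)) )
  Source 1: 10^(50.6/10) = 114815.3621
  Source 2: 10^(74.9/10) = 30902954.3251
  Source 3: 10^(84.3/10) = 269153480.3927
  Source 4: 10^(51.7/10) = 147910.8388
  Source 5: 10^(53.2/10) = 208929.6131
Sum of linear values = 300528090.5318
L_total = 10 * log10(300528090.5318) = 84.78

84.78 dB


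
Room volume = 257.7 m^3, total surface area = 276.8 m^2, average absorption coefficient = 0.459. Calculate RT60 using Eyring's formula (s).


Given values:
  V = 257.7 m^3, S = 276.8 m^2, alpha = 0.459
Formula: RT60 = 0.161 * V / (-S * ln(1 - alpha))
Compute ln(1 - 0.459) = ln(0.541) = -0.614336
Denominator: -276.8 * -0.614336 = 170.0482
Numerator: 0.161 * 257.7 = 41.4897
RT60 = 41.4897 / 170.0482 = 0.244

0.244 s


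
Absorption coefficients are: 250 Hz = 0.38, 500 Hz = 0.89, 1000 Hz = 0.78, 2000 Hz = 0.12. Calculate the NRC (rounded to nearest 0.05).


Given values:
  a_250 = 0.38, a_500 = 0.89
  a_1000 = 0.78, a_2000 = 0.12
Formula: NRC = (a250 + a500 + a1000 + a2000) / 4
Sum = 0.38 + 0.89 + 0.78 + 0.12 = 2.17
NRC = 2.17 / 4 = 0.5425
Rounded to nearest 0.05: 0.55

0.55


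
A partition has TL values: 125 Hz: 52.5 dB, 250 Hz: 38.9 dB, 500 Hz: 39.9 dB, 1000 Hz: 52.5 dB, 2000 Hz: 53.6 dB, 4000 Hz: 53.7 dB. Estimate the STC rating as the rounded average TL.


Given TL values at each frequency:
  125 Hz: 52.5 dB
  250 Hz: 38.9 dB
  500 Hz: 39.9 dB
  1000 Hz: 52.5 dB
  2000 Hz: 53.6 dB
  4000 Hz: 53.7 dB
Formula: STC ~ round(average of TL values)
Sum = 52.5 + 38.9 + 39.9 + 52.5 + 53.6 + 53.7 = 291.1
Average = 291.1 / 6 = 48.52
Rounded: 49

49


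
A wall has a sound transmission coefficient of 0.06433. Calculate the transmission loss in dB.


Given values:
  tau = 0.06433
Formula: TL = 10 * log10(1 / tau)
Compute 1 / tau = 1 / 0.06433 = 15.5448
Compute log10(15.5448) = 1.191585
TL = 10 * 1.191585 = 11.92

11.92 dB


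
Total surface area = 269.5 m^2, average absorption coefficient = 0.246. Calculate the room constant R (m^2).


Given values:
  S = 269.5 m^2, alpha = 0.246
Formula: R = S * alpha / (1 - alpha)
Numerator: 269.5 * 0.246 = 66.297
Denominator: 1 - 0.246 = 0.754
R = 66.297 / 0.754 = 87.93

87.93 m^2


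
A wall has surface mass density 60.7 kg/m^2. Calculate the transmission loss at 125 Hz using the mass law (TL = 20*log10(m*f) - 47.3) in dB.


Given values:
  m = 60.7 kg/m^2, f = 125 Hz
Formula: TL = 20 * log10(m * f) - 47.3
Compute m * f = 60.7 * 125 = 7587.5
Compute log10(7587.5) = 3.880099
Compute 20 * 3.880099 = 77.602
TL = 77.602 - 47.3 = 30.3

30.3 dB


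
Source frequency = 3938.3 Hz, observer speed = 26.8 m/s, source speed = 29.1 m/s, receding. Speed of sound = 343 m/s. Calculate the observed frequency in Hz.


Given values:
  f_s = 3938.3 Hz, v_o = 26.8 m/s, v_s = 29.1 m/s
  Direction: receding
Formula: f_o = f_s * (c - v_o) / (c + v_s)
Numerator: c - v_o = 343 - 26.8 = 316.2
Denominator: c + v_s = 343 + 29.1 = 372.1
f_o = 3938.3 * 316.2 / 372.1 = 3346.66

3346.66 Hz


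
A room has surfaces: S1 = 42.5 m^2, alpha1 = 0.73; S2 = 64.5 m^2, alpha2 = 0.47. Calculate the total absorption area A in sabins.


Given surfaces:
  Surface 1: 42.5 * 0.73 = 31.025
  Surface 2: 64.5 * 0.47 = 30.315
Formula: A = sum(Si * alpha_i)
A = 31.025 + 30.315
A = 61.34

61.34 sabins


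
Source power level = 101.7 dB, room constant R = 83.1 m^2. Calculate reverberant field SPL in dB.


Given values:
  Lw = 101.7 dB, R = 83.1 m^2
Formula: SPL = Lw + 10 * log10(4 / R)
Compute 4 / R = 4 / 83.1 = 0.048135
Compute 10 * log10(0.048135) = -13.1754
SPL = 101.7 + (-13.1754) = 88.52

88.52 dB


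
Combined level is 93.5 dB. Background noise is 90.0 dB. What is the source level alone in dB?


Given values:
  L_total = 93.5 dB, L_bg = 90.0 dB
Formula: L_source = 10 * log10(10^(L_total/10) - 10^(L_bg/10))
Convert to linear:
  10^(93.5/10) = 2238721138.5683
  10^(90.0/10) = 1000000000.0
Difference: 2238721138.5683 - 1000000000.0 = 1238721138.5683
L_source = 10 * log10(1238721138.5683) = 90.93

90.93 dB


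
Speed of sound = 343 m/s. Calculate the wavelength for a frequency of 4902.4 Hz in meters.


Given values:
  c = 343 m/s, f = 4902.4 Hz
Formula: lambda = c / f
lambda = 343 / 4902.4
lambda = 0.07

0.07 m


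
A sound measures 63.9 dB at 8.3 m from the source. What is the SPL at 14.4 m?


Given values:
  SPL1 = 63.9 dB, r1 = 8.3 m, r2 = 14.4 m
Formula: SPL2 = SPL1 - 20 * log10(r2 / r1)
Compute ratio: r2 / r1 = 14.4 / 8.3 = 1.7349
Compute log10: log10(1.7349) = 0.239274
Compute drop: 20 * 0.239274 = 4.7855
SPL2 = 63.9 - 4.7855 = 59.11

59.11 dB


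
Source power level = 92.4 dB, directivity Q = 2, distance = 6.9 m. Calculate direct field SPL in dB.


Given values:
  Lw = 92.4 dB, Q = 2, r = 6.9 m
Formula: SPL = Lw + 10 * log10(Q / (4 * pi * r^2))
Compute 4 * pi * r^2 = 4 * pi * 6.9^2 = 598.2849
Compute Q / denom = 2 / 598.2849 = 0.00334289
Compute 10 * log10(0.00334289) = -24.7588
SPL = 92.4 + (-24.7588) = 67.64

67.64 dB


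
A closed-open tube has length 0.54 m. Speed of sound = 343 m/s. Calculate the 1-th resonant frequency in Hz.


Given values:
  Tube type: closed-open, L = 0.54 m, c = 343 m/s, n = 1
Formula: f_n = (2n - 1) * c / (4 * L)
Compute 2n - 1 = 2*1 - 1 = 1
Compute 4 * L = 4 * 0.54 = 2.16
f = 1 * 343 / 2.16
f = 158.8

158.8 Hz


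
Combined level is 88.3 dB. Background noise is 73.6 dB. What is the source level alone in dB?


Given values:
  L_total = 88.3 dB, L_bg = 73.6 dB
Formula: L_source = 10 * log10(10^(L_total/10) - 10^(L_bg/10))
Convert to linear:
  10^(88.3/10) = 676082975.392
  10^(73.6/10) = 22908676.5277
Difference: 676082975.392 - 22908676.5277 = 653174298.8643
L_source = 10 * log10(653174298.8643) = 88.15

88.15 dB


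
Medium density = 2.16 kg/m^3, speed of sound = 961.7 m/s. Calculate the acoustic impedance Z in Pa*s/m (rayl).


Given values:
  rho = 2.16 kg/m^3
  c = 961.7 m/s
Formula: Z = rho * c
Z = 2.16 * 961.7
Z = 2077.27

2077.27 rayl


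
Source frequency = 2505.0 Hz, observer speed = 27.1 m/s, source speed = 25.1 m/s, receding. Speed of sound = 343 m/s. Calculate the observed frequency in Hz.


Given values:
  f_s = 2505.0 Hz, v_o = 27.1 m/s, v_s = 25.1 m/s
  Direction: receding
Formula: f_o = f_s * (c - v_o) / (c + v_s)
Numerator: c - v_o = 343 - 27.1 = 315.9
Denominator: c + v_s = 343 + 25.1 = 368.1
f_o = 2505.0 * 315.9 / 368.1 = 2149.77

2149.77 Hz


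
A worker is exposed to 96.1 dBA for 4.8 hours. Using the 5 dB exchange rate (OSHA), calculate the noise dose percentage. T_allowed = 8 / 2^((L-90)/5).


Given values:
  L = 96.1 dBA, T = 4.8 hours
Formula: T_allowed = 8 / 2^((L - 90) / 5)
Compute exponent: (96.1 - 90) / 5 = 1.22
Compute 2^(1.22) = 2.329467
T_allowed = 8 / 2.329467 = 3.434262 hours
Dose = (T / T_allowed) * 100
Dose = (4.8 / 3.434262) * 100 = 139.77

139.77 %


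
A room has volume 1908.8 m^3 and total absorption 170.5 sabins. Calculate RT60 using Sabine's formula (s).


Given values:
  V = 1908.8 m^3
  A = 170.5 sabins
Formula: RT60 = 0.161 * V / A
Numerator: 0.161 * 1908.8 = 307.3168
RT60 = 307.3168 / 170.5 = 1.802

1.802 s


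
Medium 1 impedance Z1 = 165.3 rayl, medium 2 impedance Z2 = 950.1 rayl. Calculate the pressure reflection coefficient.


Given values:
  Z1 = 165.3 rayl, Z2 = 950.1 rayl
Formula: R = (Z2 - Z1) / (Z2 + Z1)
Numerator: Z2 - Z1 = 950.1 - 165.3 = 784.8
Denominator: Z2 + Z1 = 950.1 + 165.3 = 1115.4
R = 784.8 / 1115.4 = 0.7036

0.7036


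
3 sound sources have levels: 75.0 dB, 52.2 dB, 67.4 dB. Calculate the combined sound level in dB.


Formula: L_total = 10 * log10( sum(10^(Li/10)) )
  Source 1: 10^(75.0/10) = 31622776.6017
  Source 2: 10^(52.2/10) = 165958.6907
  Source 3: 10^(67.4/10) = 5495408.7386
Sum of linear values = 37284144.031
L_total = 10 * log10(37284144.031) = 75.72

75.72 dB


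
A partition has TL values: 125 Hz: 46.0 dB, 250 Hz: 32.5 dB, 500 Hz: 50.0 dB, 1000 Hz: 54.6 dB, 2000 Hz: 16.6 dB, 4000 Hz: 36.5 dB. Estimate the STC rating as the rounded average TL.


Given TL values at each frequency:
  125 Hz: 46.0 dB
  250 Hz: 32.5 dB
  500 Hz: 50.0 dB
  1000 Hz: 54.6 dB
  2000 Hz: 16.6 dB
  4000 Hz: 36.5 dB
Formula: STC ~ round(average of TL values)
Sum = 46.0 + 32.5 + 50.0 + 54.6 + 16.6 + 36.5 = 236.2
Average = 236.2 / 6 = 39.37
Rounded: 39

39


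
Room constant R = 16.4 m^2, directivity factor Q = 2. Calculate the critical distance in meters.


Given values:
  R = 16.4 m^2, Q = 2
Formula: d_c = 0.141 * sqrt(Q * R)
Compute Q * R = 2 * 16.4 = 32.8
Compute sqrt(32.8) = 5.7271
d_c = 0.141 * 5.7271 = 0.808

0.808 m


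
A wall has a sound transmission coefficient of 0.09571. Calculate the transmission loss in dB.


Given values:
  tau = 0.09571
Formula: TL = 10 * log10(1 / tau)
Compute 1 / tau = 1 / 0.09571 = 10.4482
Compute log10(10.4482) = 1.019041
TL = 10 * 1.019041 = 10.19

10.19 dB


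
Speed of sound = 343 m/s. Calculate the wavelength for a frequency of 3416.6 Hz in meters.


Given values:
  c = 343 m/s, f = 3416.6 Hz
Formula: lambda = c / f
lambda = 343 / 3416.6
lambda = 0.1004

0.1004 m


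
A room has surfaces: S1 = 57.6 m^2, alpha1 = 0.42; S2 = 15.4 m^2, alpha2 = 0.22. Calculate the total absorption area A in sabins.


Given surfaces:
  Surface 1: 57.6 * 0.42 = 24.192
  Surface 2: 15.4 * 0.22 = 3.388
Formula: A = sum(Si * alpha_i)
A = 24.192 + 3.388
A = 27.58

27.58 sabins


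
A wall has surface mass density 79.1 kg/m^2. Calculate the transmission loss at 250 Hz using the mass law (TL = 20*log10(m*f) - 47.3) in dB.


Given values:
  m = 79.1 kg/m^2, f = 250 Hz
Formula: TL = 20 * log10(m * f) - 47.3
Compute m * f = 79.1 * 250 = 19775.0
Compute log10(19775.0) = 4.296116
Compute 20 * 4.296116 = 85.9223
TL = 85.9223 - 47.3 = 38.62

38.62 dB


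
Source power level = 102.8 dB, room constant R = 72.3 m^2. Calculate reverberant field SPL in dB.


Given values:
  Lw = 102.8 dB, R = 72.3 m^2
Formula: SPL = Lw + 10 * log10(4 / R)
Compute 4 / R = 4 / 72.3 = 0.055325
Compute 10 * log10(0.055325) = -12.5708
SPL = 102.8 + (-12.5708) = 90.23

90.23 dB


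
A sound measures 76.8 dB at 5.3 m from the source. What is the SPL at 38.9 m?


Given values:
  SPL1 = 76.8 dB, r1 = 5.3 m, r2 = 38.9 m
Formula: SPL2 = SPL1 - 20 * log10(r2 / r1)
Compute ratio: r2 / r1 = 38.9 / 5.3 = 7.3396
Compute log10: log10(7.3396) = 0.865672
Compute drop: 20 * 0.865672 = 17.3134
SPL2 = 76.8 - 17.3134 = 59.49

59.49 dB


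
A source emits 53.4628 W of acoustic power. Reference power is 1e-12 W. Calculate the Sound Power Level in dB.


Given values:
  W = 53.4628 W
  W_ref = 1e-12 W
Formula: SWL = 10 * log10(W / W_ref)
Compute ratio: W / W_ref = 53462800000000
Compute log10: log10(53462800000000) = 13.728052
Multiply: SWL = 10 * 13.728052 = 137.28

137.28 dB


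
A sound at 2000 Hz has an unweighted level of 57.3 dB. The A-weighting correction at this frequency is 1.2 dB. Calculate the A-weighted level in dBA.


Given values:
  SPL = 57.3 dB
  A-weighting at 2000 Hz = 1.2 dB
Formula: L_A = SPL + A_weight
L_A = 57.3 + (1.2)
L_A = 58.5

58.5 dBA


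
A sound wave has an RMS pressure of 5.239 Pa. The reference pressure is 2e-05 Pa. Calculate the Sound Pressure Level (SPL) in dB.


Given values:
  p = 5.239 Pa
  p_ref = 2e-05 Pa
Formula: SPL = 20 * log10(p / p_ref)
Compute ratio: p / p_ref = 5.239 / 2e-05 = 261950
Compute log10: log10(261950) = 5.418218
Multiply: SPL = 20 * 5.418218 = 108.36

108.36 dB


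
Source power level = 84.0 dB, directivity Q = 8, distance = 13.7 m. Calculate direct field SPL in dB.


Given values:
  Lw = 84.0 dB, Q = 8, r = 13.7 m
Formula: SPL = Lw + 10 * log10(Q / (4 * pi * r^2))
Compute 4 * pi * r^2 = 4 * pi * 13.7^2 = 2358.5821
Compute Q / denom = 8 / 2358.5821 = 0.00339187
Compute 10 * log10(0.00339187) = -24.6956
SPL = 84.0 + (-24.6956) = 59.3

59.3 dB


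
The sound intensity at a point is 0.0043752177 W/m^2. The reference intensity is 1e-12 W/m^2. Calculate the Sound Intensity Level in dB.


Given values:
  I = 0.0043752177 W/m^2
  I_ref = 1e-12 W/m^2
Formula: SIL = 10 * log10(I / I_ref)
Compute ratio: I / I_ref = 4375217700
Compute log10: log10(4375217700) = 9.641
Multiply: SIL = 10 * 9.641 = 96.41

96.41 dB


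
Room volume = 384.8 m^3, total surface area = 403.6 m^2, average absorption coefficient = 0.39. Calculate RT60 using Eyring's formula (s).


Given values:
  V = 384.8 m^3, S = 403.6 m^2, alpha = 0.39
Formula: RT60 = 0.161 * V / (-S * ln(1 - alpha))
Compute ln(1 - 0.39) = ln(0.61) = -0.494296
Denominator: -403.6 * -0.494296 = 199.4979
Numerator: 0.161 * 384.8 = 61.9528
RT60 = 61.9528 / 199.4979 = 0.311

0.311 s


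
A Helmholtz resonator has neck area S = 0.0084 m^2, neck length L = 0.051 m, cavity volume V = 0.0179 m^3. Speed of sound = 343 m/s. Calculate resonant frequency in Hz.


Given values:
  S = 0.0084 m^2, L = 0.051 m, V = 0.0179 m^3, c = 343 m/s
Formula: f = (c / (2*pi)) * sqrt(S / (V * L))
Compute V * L = 0.0179 * 0.051 = 0.0009129
Compute S / (V * L) = 0.0084 / 0.0009129 = 9.2014
Compute sqrt(9.2014) = 3.033381
Compute c / (2*pi) = 343 / 6.283185 = 54.590148
f = 54.590148 * 3.033381 = 165.59

165.59 Hz


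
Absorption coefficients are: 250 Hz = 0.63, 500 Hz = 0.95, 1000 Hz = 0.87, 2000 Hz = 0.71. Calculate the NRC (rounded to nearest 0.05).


Given values:
  a_250 = 0.63, a_500 = 0.95
  a_1000 = 0.87, a_2000 = 0.71
Formula: NRC = (a250 + a500 + a1000 + a2000) / 4
Sum = 0.63 + 0.95 + 0.87 + 0.71 = 3.16
NRC = 3.16 / 4 = 0.79
Rounded to nearest 0.05: 0.8

0.8


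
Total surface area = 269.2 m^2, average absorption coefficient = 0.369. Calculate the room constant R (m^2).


Given values:
  S = 269.2 m^2, alpha = 0.369
Formula: R = S * alpha / (1 - alpha)
Numerator: 269.2 * 0.369 = 99.3348
Denominator: 1 - 0.369 = 0.631
R = 99.3348 / 0.631 = 157.42

157.42 m^2


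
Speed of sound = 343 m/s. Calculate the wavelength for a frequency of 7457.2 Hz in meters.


Given values:
  c = 343 m/s, f = 7457.2 Hz
Formula: lambda = c / f
lambda = 343 / 7457.2
lambda = 0.046

0.046 m


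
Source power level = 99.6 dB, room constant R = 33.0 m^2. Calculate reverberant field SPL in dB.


Given values:
  Lw = 99.6 dB, R = 33.0 m^2
Formula: SPL = Lw + 10 * log10(4 / R)
Compute 4 / R = 4 / 33.0 = 0.121212
Compute 10 * log10(0.121212) = -9.1645
SPL = 99.6 + (-9.1645) = 90.44

90.44 dB


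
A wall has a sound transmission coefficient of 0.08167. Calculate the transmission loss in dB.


Given values:
  tau = 0.08167
Formula: TL = 10 * log10(1 / tau)
Compute 1 / tau = 1 / 0.08167 = 12.2444
Compute log10(12.2444) = 1.087938
TL = 10 * 1.087938 = 10.88

10.88 dB


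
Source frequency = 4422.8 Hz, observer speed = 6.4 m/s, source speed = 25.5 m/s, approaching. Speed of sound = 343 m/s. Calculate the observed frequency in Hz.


Given values:
  f_s = 4422.8 Hz, v_o = 6.4 m/s, v_s = 25.5 m/s
  Direction: approaching
Formula: f_o = f_s * (c + v_o) / (c - v_s)
Numerator: c + v_o = 343 + 6.4 = 349.4
Denominator: c - v_s = 343 - 25.5 = 317.5
f_o = 4422.8 * 349.4 / 317.5 = 4867.17

4867.17 Hz


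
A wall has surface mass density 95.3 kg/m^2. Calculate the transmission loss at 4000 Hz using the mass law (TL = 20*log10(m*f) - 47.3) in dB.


Given values:
  m = 95.3 kg/m^2, f = 4000 Hz
Formula: TL = 20 * log10(m * f) - 47.3
Compute m * f = 95.3 * 4000 = 381200.0
Compute log10(381200.0) = 5.581153
Compute 20 * 5.581153 = 111.6231
TL = 111.6231 - 47.3 = 64.32

64.32 dB


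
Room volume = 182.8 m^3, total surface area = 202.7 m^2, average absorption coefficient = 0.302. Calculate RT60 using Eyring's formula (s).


Given values:
  V = 182.8 m^3, S = 202.7 m^2, alpha = 0.302
Formula: RT60 = 0.161 * V / (-S * ln(1 - alpha))
Compute ln(1 - 0.302) = ln(0.698) = -0.359536
Denominator: -202.7 * -0.359536 = 72.8779
Numerator: 0.161 * 182.8 = 29.4308
RT60 = 29.4308 / 72.8779 = 0.404

0.404 s


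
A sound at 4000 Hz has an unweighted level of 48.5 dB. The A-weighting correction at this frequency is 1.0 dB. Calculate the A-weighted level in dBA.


Given values:
  SPL = 48.5 dB
  A-weighting at 4000 Hz = 1.0 dB
Formula: L_A = SPL + A_weight
L_A = 48.5 + (1.0)
L_A = 49.5

49.5 dBA


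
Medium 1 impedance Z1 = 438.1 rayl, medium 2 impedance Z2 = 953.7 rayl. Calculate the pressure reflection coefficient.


Given values:
  Z1 = 438.1 rayl, Z2 = 953.7 rayl
Formula: R = (Z2 - Z1) / (Z2 + Z1)
Numerator: Z2 - Z1 = 953.7 - 438.1 = 515.6
Denominator: Z2 + Z1 = 953.7 + 438.1 = 1391.8
R = 515.6 / 1391.8 = 0.3705

0.3705


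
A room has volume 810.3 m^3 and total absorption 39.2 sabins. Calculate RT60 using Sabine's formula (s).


Given values:
  V = 810.3 m^3
  A = 39.2 sabins
Formula: RT60 = 0.161 * V / A
Numerator: 0.161 * 810.3 = 130.4583
RT60 = 130.4583 / 39.2 = 3.328

3.328 s


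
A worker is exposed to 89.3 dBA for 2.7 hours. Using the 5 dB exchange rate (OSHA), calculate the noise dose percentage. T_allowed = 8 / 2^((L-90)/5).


Given values:
  L = 89.3 dBA, T = 2.7 hours
Formula: T_allowed = 8 / 2^((L - 90) / 5)
Compute exponent: (89.3 - 90) / 5 = -0.14
Compute 2^(-0.14) = 0.907519
T_allowed = 8 / 0.907519 = 8.815242 hours
Dose = (T / T_allowed) * 100
Dose = (2.7 / 8.815242) * 100 = 30.63

30.63 %


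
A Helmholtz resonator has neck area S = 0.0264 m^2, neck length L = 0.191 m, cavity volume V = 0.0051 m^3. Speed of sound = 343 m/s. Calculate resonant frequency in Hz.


Given values:
  S = 0.0264 m^2, L = 0.191 m, V = 0.0051 m^3, c = 343 m/s
Formula: f = (c / (2*pi)) * sqrt(S / (V * L))
Compute V * L = 0.0051 * 0.191 = 0.0009741
Compute S / (V * L) = 0.0264 / 0.0009741 = 27.1019
Compute sqrt(27.1019) = 5.205949
Compute c / (2*pi) = 343 / 6.283185 = 54.590148
f = 54.590148 * 5.205949 = 284.19

284.19 Hz


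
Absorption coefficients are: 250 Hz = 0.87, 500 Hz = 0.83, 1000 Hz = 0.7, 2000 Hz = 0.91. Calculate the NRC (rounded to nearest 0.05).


Given values:
  a_250 = 0.87, a_500 = 0.83
  a_1000 = 0.7, a_2000 = 0.91
Formula: NRC = (a250 + a500 + a1000 + a2000) / 4
Sum = 0.87 + 0.83 + 0.7 + 0.91 = 3.31
NRC = 3.31 / 4 = 0.8275
Rounded to nearest 0.05: 0.85

0.85


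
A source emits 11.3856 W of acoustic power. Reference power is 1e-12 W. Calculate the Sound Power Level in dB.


Given values:
  W = 11.3856 W
  W_ref = 1e-12 W
Formula: SWL = 10 * log10(W / W_ref)
Compute ratio: W / W_ref = 11385600000000
Compute log10: log10(11385600000000) = 13.056356
Multiply: SWL = 10 * 13.056356 = 130.56

130.56 dB


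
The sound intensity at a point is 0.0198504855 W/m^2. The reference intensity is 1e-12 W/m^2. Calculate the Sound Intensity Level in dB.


Given values:
  I = 0.0198504855 W/m^2
  I_ref = 1e-12 W/m^2
Formula: SIL = 10 * log10(I / I_ref)
Compute ratio: I / I_ref = 19850485500
Compute log10: log10(19850485500) = 10.297771
Multiply: SIL = 10 * 10.297771 = 102.98

102.98 dB


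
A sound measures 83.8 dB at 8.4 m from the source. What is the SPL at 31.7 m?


Given values:
  SPL1 = 83.8 dB, r1 = 8.4 m, r2 = 31.7 m
Formula: SPL2 = SPL1 - 20 * log10(r2 / r1)
Compute ratio: r2 / r1 = 31.7 / 8.4 = 3.7738
Compute log10: log10(3.7738) = 0.576779
Compute drop: 20 * 0.576779 = 11.5356
SPL2 = 83.8 - 11.5356 = 72.26

72.26 dB


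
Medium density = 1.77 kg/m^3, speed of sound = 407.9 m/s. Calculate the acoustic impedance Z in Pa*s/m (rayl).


Given values:
  rho = 1.77 kg/m^3
  c = 407.9 m/s
Formula: Z = rho * c
Z = 1.77 * 407.9
Z = 721.98

721.98 rayl


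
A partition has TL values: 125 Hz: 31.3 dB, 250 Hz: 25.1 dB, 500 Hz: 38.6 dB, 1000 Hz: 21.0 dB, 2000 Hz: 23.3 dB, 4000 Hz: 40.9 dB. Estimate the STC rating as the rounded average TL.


Given TL values at each frequency:
  125 Hz: 31.3 dB
  250 Hz: 25.1 dB
  500 Hz: 38.6 dB
  1000 Hz: 21.0 dB
  2000 Hz: 23.3 dB
  4000 Hz: 40.9 dB
Formula: STC ~ round(average of TL values)
Sum = 31.3 + 25.1 + 38.6 + 21.0 + 23.3 + 40.9 = 180.2
Average = 180.2 / 6 = 30.03
Rounded: 30

30


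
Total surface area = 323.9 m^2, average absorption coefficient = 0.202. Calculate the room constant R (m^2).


Given values:
  S = 323.9 m^2, alpha = 0.202
Formula: R = S * alpha / (1 - alpha)
Numerator: 323.9 * 0.202 = 65.4278
Denominator: 1 - 0.202 = 0.798
R = 65.4278 / 0.798 = 81.99

81.99 m^2


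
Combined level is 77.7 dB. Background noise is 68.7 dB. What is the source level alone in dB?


Given values:
  L_total = 77.7 dB, L_bg = 68.7 dB
Formula: L_source = 10 * log10(10^(L_total/10) - 10^(L_bg/10))
Convert to linear:
  10^(77.7/10) = 58884365.5356
  10^(68.7/10) = 7413102.413
Difference: 58884365.5356 - 7413102.413 = 51471263.1226
L_source = 10 * log10(51471263.1226) = 77.12

77.12 dB


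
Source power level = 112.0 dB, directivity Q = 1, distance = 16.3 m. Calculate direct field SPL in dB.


Given values:
  Lw = 112.0 dB, Q = 1, r = 16.3 m
Formula: SPL = Lw + 10 * log10(Q / (4 * pi * r^2))
Compute 4 * pi * r^2 = 4 * pi * 16.3^2 = 3338.759
Compute Q / denom = 1 / 3338.759 = 0.00029951
Compute 10 * log10(0.00029951) = -35.2359
SPL = 112.0 + (-35.2359) = 76.76

76.76 dB


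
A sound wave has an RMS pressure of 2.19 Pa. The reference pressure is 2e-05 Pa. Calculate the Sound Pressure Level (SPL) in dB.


Given values:
  p = 2.19 Pa
  p_ref = 2e-05 Pa
Formula: SPL = 20 * log10(p / p_ref)
Compute ratio: p / p_ref = 2.19 / 2e-05 = 109500
Compute log10: log10(109500) = 5.039414
Multiply: SPL = 20 * 5.039414 = 100.79

100.79 dB


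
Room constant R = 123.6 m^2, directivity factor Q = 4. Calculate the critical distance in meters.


Given values:
  R = 123.6 m^2, Q = 4
Formula: d_c = 0.141 * sqrt(Q * R)
Compute Q * R = 4 * 123.6 = 494.4
Compute sqrt(494.4) = 22.2351
d_c = 0.141 * 22.2351 = 3.135

3.135 m


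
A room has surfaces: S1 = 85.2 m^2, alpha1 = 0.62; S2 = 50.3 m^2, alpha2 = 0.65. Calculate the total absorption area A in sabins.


Given surfaces:
  Surface 1: 85.2 * 0.62 = 52.824
  Surface 2: 50.3 * 0.65 = 32.695
Formula: A = sum(Si * alpha_i)
A = 52.824 + 32.695
A = 85.52

85.52 sabins


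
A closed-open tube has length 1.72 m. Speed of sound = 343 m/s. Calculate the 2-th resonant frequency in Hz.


Given values:
  Tube type: closed-open, L = 1.72 m, c = 343 m/s, n = 2
Formula: f_n = (2n - 1) * c / (4 * L)
Compute 2n - 1 = 2*2 - 1 = 3
Compute 4 * L = 4 * 1.72 = 6.88
f = 3 * 343 / 6.88
f = 149.56

149.56 Hz


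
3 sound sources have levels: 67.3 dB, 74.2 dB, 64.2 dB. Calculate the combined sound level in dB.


Formula: L_total = 10 * log10( sum(10^(Li/10)) )
  Source 1: 10^(67.3/10) = 5370317.9637
  Source 2: 10^(74.2/10) = 26302679.919
  Source 3: 10^(64.2/10) = 2630267.9919
Sum of linear values = 34303265.8746
L_total = 10 * log10(34303265.8746) = 75.35

75.35 dB


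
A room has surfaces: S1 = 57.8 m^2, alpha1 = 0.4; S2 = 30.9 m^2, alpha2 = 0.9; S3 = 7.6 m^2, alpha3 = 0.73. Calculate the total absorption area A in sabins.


Given surfaces:
  Surface 1: 57.8 * 0.4 = 23.12
  Surface 2: 30.9 * 0.9 = 27.81
  Surface 3: 7.6 * 0.73 = 5.548
Formula: A = sum(Si * alpha_i)
A = 23.12 + 27.81 + 5.548
A = 56.48

56.48 sabins


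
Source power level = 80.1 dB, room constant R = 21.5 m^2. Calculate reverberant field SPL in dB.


Given values:
  Lw = 80.1 dB, R = 21.5 m^2
Formula: SPL = Lw + 10 * log10(4 / R)
Compute 4 / R = 4 / 21.5 = 0.186047
Compute 10 * log10(0.186047) = -7.3038
SPL = 80.1 + (-7.3038) = 72.8

72.8 dB


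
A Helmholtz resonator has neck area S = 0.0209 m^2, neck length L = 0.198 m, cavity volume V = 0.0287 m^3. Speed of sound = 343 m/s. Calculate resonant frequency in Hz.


Given values:
  S = 0.0209 m^2, L = 0.198 m, V = 0.0287 m^3, c = 343 m/s
Formula: f = (c / (2*pi)) * sqrt(S / (V * L))
Compute V * L = 0.0287 * 0.198 = 0.0056826
Compute S / (V * L) = 0.0209 / 0.0056826 = 3.6779
Compute sqrt(3.6779) = 1.917785
Compute c / (2*pi) = 343 / 6.283185 = 54.590148
f = 54.590148 * 1.917785 = 104.69

104.69 Hz


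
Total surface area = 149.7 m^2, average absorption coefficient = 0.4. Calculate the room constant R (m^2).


Given values:
  S = 149.7 m^2, alpha = 0.4
Formula: R = S * alpha / (1 - alpha)
Numerator: 149.7 * 0.4 = 59.88
Denominator: 1 - 0.4 = 0.6
R = 59.88 / 0.6 = 99.8

99.8 m^2


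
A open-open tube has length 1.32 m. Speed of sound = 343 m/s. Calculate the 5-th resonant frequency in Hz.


Given values:
  Tube type: open-open, L = 1.32 m, c = 343 m/s, n = 5
Formula: f_n = n * c / (2 * L)
Compute 2 * L = 2 * 1.32 = 2.64
f = 5 * 343 / 2.64
f = 649.62

649.62 Hz


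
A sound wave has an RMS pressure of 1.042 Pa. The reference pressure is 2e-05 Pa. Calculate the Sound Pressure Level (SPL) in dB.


Given values:
  p = 1.042 Pa
  p_ref = 2e-05 Pa
Formula: SPL = 20 * log10(p / p_ref)
Compute ratio: p / p_ref = 1.042 / 2e-05 = 52100
Compute log10: log10(52100) = 4.716838
Multiply: SPL = 20 * 4.716838 = 94.34

94.34 dB


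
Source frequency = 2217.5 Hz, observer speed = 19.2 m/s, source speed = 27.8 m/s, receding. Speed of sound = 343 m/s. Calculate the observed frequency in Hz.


Given values:
  f_s = 2217.5 Hz, v_o = 19.2 m/s, v_s = 27.8 m/s
  Direction: receding
Formula: f_o = f_s * (c - v_o) / (c + v_s)
Numerator: c - v_o = 343 - 19.2 = 323.8
Denominator: c + v_s = 343 + 27.8 = 370.8
f_o = 2217.5 * 323.8 / 370.8 = 1936.43

1936.43 Hz


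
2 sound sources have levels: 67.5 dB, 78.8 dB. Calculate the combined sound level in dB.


Formula: L_total = 10 * log10( sum(10^(Li/10)) )
  Source 1: 10^(67.5/10) = 5623413.2519
  Source 2: 10^(78.8/10) = 75857757.5029
Sum of linear values = 81481170.7548
L_total = 10 * log10(81481170.7548) = 79.11

79.11 dB


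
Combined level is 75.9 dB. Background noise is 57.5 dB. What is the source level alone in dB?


Given values:
  L_total = 75.9 dB, L_bg = 57.5 dB
Formula: L_source = 10 * log10(10^(L_total/10) - 10^(L_bg/10))
Convert to linear:
  10^(75.9/10) = 38904514.4994
  10^(57.5/10) = 562341.3252
Difference: 38904514.4994 - 562341.3252 = 38342173.1742
L_source = 10 * log10(38342173.1742) = 75.84

75.84 dB


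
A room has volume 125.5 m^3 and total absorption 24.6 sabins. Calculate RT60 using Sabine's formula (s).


Given values:
  V = 125.5 m^3
  A = 24.6 sabins
Formula: RT60 = 0.161 * V / A
Numerator: 0.161 * 125.5 = 20.2055
RT60 = 20.2055 / 24.6 = 0.821

0.821 s


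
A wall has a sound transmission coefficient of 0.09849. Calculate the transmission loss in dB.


Given values:
  tau = 0.09849
Formula: TL = 10 * log10(1 / tau)
Compute 1 / tau = 1 / 0.09849 = 10.1533
Compute log10(10.1533) = 1.006607
TL = 10 * 1.006607 = 10.07

10.07 dB


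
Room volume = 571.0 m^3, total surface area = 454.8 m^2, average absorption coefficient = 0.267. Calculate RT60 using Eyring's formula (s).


Given values:
  V = 571.0 m^3, S = 454.8 m^2, alpha = 0.267
Formula: RT60 = 0.161 * V / (-S * ln(1 - alpha))
Compute ln(1 - 0.267) = ln(0.733) = -0.31061
Denominator: -454.8 * -0.31061 = 141.2654
Numerator: 0.161 * 571.0 = 91.931
RT60 = 91.931 / 141.2654 = 0.651

0.651 s


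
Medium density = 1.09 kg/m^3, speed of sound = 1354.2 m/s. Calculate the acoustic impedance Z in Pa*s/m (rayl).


Given values:
  rho = 1.09 kg/m^3
  c = 1354.2 m/s
Formula: Z = rho * c
Z = 1.09 * 1354.2
Z = 1476.08

1476.08 rayl
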